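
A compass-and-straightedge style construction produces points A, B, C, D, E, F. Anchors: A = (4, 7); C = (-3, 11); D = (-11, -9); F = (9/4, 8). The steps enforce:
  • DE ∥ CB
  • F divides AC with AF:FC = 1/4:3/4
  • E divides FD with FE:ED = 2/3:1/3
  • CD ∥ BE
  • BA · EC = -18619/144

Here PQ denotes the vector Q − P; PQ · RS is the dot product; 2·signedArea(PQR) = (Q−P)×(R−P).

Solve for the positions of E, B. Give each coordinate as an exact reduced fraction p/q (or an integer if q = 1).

B = (17/12, 50/3)
E = (-79/12, -10/3)

1. E_x = -79/12  [E divides FD with FE:ED = 2/3:1/3]
2. E_y = -10/3  [E divides FD with FE:ED = 2/3:1/3]
   → E = (-79/12, -10/3)
3. B_x = 17/12  [CD ∥ BE ∩ DE ∥ CB]
4. B_y = 50/3  [CD ∥ BE ∩ DE ∥ CB]
   → B = (17/12, 50/3)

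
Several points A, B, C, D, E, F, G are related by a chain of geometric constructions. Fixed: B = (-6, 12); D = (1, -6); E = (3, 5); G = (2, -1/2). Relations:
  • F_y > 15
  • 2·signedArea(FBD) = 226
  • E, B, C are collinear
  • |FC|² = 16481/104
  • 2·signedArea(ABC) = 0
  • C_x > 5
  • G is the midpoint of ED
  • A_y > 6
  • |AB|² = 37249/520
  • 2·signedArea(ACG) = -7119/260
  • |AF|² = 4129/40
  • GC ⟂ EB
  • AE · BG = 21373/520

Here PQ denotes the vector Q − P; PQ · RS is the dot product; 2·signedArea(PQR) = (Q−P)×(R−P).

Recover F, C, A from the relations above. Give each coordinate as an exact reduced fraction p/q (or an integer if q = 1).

1. C_x = 1311/260  [E, B, C are collinear ∩ GC ⟂ EB]
2. C_y = 887/260  [E, B, C are collinear ∩ GC ⟂ EB]
   → C = (1311/260, 887/260)
3. A_x = 177/260  [2·signedArea(ABC) = 0 ∩ 2·signedArea(ACG) = -7119/260]
4. A_y = 1769/260  [2·signedArea(ABC) = 0 ∩ 2·signedArea(ACG) = -7119/260]
   → A = (177/260, 1769/260)
5. F_x = 5  [line 18·x + 7·y + -202 = 0 ∩ |FC|² = 16481/104]
6. F_y = 16  [line 18·x + 7·y + -202 = 0 ∩ |FC|² = 16481/104]
   → F = (5, 16)

A = (177/260, 1769/260)
C = (1311/260, 887/260)
F = (5, 16)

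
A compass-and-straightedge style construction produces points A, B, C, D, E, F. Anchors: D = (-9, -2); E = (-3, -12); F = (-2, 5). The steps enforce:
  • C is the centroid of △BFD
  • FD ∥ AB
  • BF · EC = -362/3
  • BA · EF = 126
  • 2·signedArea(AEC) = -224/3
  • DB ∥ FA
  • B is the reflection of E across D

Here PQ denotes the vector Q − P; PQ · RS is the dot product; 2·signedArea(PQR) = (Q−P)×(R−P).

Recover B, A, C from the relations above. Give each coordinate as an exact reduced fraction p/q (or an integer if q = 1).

A = (-8, 15)
B = (-15, 8)
C = (-26/3, 11/3)

1. B_x = -15  [B is the reflection of E across D]
2. B_y = 8  [B is the reflection of E across D]
   → B = (-15, 8)
3. A_x = -8  [FD ∥ AB ∩ DB ∥ FA]
4. A_y = 15  [FD ∥ AB ∩ DB ∥ FA]
   → A = (-8, 15)
5. C_x = -26/3  [C is the centroid of △BFD]
6. C_y = 11/3  [C is the centroid of △BFD]
   → C = (-26/3, 11/3)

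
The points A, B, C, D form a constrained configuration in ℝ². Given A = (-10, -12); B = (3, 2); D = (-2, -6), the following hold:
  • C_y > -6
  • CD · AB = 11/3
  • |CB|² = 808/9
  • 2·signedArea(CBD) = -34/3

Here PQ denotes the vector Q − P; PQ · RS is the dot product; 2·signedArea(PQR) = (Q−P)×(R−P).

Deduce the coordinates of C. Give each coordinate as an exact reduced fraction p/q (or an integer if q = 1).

C = (-3, -16/3)

1. C_x = -3  [2·signedArea(CBD) = -34/3 ∩ CD · AB = 11/3]
2. C_y = -16/3  [2·signedArea(CBD) = -34/3 ∩ CD · AB = 11/3]
   → C = (-3, -16/3)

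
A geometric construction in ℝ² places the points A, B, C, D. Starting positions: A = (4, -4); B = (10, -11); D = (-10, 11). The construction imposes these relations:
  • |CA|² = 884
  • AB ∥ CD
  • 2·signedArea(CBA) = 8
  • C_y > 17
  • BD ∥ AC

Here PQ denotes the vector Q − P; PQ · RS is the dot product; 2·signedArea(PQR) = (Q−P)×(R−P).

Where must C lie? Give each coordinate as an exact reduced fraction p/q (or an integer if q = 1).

1. C_x = -16  [AB ∥ CD ∩ BD ∥ AC]
2. C_y = 18  [AB ∥ CD ∩ BD ∥ AC]
   → C = (-16, 18)

C = (-16, 18)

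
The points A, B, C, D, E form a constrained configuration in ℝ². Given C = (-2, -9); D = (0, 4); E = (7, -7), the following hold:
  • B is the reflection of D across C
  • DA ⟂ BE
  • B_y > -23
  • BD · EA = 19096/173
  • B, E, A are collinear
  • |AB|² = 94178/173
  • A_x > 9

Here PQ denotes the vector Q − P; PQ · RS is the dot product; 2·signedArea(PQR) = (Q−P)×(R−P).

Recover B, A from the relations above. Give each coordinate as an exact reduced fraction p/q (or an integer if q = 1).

1. B_x = -4  [B is the reflection of D across C]
2. B_y = -22  [B is the reflection of D across C]
   → B = (-4, -22)
3. A_x = 1695/173  [B, E, A are collinear ∩ DA ⟂ BE]
4. A_y = -551/173  [B, E, A are collinear ∩ DA ⟂ BE]
   → A = (1695/173, -551/173)

A = (1695/173, -551/173)
B = (-4, -22)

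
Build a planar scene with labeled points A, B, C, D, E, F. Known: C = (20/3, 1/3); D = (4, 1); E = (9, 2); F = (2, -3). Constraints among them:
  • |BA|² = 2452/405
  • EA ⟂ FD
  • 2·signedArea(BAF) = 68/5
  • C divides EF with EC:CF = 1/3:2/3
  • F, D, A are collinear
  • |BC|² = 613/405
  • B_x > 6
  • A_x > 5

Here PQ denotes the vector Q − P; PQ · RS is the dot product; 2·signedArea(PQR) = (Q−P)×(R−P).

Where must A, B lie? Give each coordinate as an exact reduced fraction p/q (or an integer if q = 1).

A = (27/5, 19/5)
B = (281/45, 67/45)

1. A_x = 27/5  [F, D, A are collinear ∩ EA ⟂ FD]
2. A_y = 19/5  [F, D, A are collinear ∩ EA ⟂ FD]
   → A = (27/5, 19/5)
3. B_x = 281/45  [line 34/5·x + -17/5·y + -187/5 = 0 ∩ |BC|² = 613/405]
4. B_y = 67/45  [line 34/5·x + -17/5·y + -187/5 = 0 ∩ |BC|² = 613/405]
   → B = (281/45, 67/45)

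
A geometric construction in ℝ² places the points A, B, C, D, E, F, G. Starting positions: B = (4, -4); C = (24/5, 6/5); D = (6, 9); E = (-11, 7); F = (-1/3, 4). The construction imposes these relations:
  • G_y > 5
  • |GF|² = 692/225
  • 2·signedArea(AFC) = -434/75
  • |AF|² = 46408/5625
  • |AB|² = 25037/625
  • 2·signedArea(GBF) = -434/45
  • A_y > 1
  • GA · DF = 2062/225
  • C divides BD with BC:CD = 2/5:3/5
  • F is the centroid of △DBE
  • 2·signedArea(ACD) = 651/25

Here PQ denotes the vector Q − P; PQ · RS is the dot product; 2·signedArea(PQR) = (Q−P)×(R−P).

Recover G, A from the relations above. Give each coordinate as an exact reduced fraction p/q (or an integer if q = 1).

1. G_x = -1/15  [line -8·x + -13/3·y + 1094/45 = 0 ∩ |GF|² = 692/225]
2. G_y = 86/15  [line -8·x + -13/3·y + 1094/45 = 0 ∩ |GF|² = 692/225]
   → G = (-1/15, 86/15)
3. A_x = 39/25  [2·signedArea(AFC) = -434/75 ∩ 2·signedArea(ACD) = 651/25]
4. A_y = 46/25  [2·signedArea(AFC) = -434/75 ∩ 2·signedArea(ACD) = 651/25]
   → A = (39/25, 46/25)

A = (39/25, 46/25)
G = (-1/15, 86/15)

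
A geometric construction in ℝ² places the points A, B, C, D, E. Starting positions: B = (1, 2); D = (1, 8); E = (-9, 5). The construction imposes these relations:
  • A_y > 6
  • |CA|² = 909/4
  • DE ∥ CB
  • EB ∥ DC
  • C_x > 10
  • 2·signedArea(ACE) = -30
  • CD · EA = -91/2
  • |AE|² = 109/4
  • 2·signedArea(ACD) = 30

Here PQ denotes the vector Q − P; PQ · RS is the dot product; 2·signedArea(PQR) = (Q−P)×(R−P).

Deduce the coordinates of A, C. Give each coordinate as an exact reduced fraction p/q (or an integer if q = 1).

1. C_x = 11  [DE ∥ CB ∩ EB ∥ DC]
2. C_y = 5  [DE ∥ CB ∩ EB ∥ DC]
   → C = (11, 5)
3. A_x = -4  [2·signedArea(ACE) = -30 ∩ CD · EA = -91/2]
4. A_y = 13/2  [2·signedArea(ACE) = -30 ∩ CD · EA = -91/2]
   → A = (-4, 13/2)

A = (-4, 13/2)
C = (11, 5)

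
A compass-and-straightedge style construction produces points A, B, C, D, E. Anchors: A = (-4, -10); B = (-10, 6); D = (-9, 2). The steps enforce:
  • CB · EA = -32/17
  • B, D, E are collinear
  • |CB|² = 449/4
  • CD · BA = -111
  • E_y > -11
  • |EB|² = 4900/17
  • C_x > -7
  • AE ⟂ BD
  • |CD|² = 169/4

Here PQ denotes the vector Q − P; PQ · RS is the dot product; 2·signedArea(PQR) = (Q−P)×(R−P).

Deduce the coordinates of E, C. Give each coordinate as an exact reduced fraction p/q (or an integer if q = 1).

1. E_x = -100/17  [B, D, E are collinear ∩ AE ⟂ BD]
2. E_y = -178/17  [B, D, E are collinear ∩ AE ⟂ BD]
   → E = (-100/17, -178/17)
3. C_x = -13/2  [CB · EA = -32/17 ∩ CD · BA = -111]
4. C_y = -4  [CB · EA = -32/17 ∩ CD · BA = -111]
   → C = (-13/2, -4)

C = (-13/2, -4)
E = (-100/17, -178/17)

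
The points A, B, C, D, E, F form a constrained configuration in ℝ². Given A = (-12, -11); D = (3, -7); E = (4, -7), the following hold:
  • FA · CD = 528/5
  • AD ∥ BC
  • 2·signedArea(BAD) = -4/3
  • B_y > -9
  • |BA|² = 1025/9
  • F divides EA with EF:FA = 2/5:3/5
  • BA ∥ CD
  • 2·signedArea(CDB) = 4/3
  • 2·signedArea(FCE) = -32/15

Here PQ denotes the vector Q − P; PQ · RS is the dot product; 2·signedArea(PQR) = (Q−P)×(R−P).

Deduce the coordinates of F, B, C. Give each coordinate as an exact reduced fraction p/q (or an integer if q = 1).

1. F_x = -12/5  [F divides EA with EF:FA = 2/5:3/5]
2. F_y = -43/5  [F divides EA with EF:FA = 2/5:3/5]
   → F = (-12/5, -43/5)
3. B_x = -5/3  [line -4·x + 15·y + 355/3 = 0 ∩ |BA|² = 1025/9]
4. B_y = -25/3  [line -4·x + 15·y + 355/3 = 0 ∩ |BA|² = 1025/9]
   → B = (-5/3, -25/3)
5. C_x = 40/3  [BA ∥ CD ∩ AD ∥ BC]
6. C_y = -13/3  [BA ∥ CD ∩ AD ∥ BC]
   → C = (40/3, -13/3)

B = (-5/3, -25/3)
C = (40/3, -13/3)
F = (-12/5, -43/5)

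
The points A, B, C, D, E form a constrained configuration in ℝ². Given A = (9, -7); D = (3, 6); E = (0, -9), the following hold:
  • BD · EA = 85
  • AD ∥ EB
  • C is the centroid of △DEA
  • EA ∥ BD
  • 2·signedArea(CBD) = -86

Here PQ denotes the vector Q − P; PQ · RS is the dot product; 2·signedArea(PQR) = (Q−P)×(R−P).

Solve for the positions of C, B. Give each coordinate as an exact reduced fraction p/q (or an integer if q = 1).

1. C_x = 4  [C is the centroid of △DEA]
2. C_y = -10/3  [C is the centroid of △DEA]
   → C = (4, -10/3)
3. B_x = -6  [EA ∥ BD ∩ AD ∥ EB]
4. B_y = 4  [EA ∥ BD ∩ AD ∥ EB]
   → B = (-6, 4)

B = (-6, 4)
C = (4, -10/3)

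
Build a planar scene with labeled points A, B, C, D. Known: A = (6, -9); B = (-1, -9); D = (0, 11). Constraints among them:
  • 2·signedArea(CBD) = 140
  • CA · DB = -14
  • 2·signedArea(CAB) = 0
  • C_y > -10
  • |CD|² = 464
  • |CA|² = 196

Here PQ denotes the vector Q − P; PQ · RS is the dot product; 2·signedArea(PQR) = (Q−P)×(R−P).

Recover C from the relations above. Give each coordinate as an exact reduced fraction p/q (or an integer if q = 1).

C = (-8, -9)

1. C_x = -8  [2·signedArea(CAB) = 0 ∩ CA · DB = -14]
2. C_y = -9  [2·signedArea(CAB) = 0 ∩ CA · DB = -14]
   → C = (-8, -9)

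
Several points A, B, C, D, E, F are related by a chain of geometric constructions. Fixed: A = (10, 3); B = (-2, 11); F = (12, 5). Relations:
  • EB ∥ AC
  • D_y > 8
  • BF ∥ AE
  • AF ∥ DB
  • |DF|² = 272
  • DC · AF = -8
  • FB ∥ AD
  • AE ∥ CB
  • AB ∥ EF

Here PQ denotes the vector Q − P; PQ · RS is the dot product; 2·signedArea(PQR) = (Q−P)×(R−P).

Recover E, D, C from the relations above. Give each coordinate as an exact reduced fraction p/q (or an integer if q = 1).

C = (-16, 17)
D = (-4, 9)
E = (24, -3)

1. E_x = 24  [AB ∥ EF ∩ BF ∥ AE]
2. E_y = -3  [AB ∥ EF ∩ BF ∥ AE]
   → E = (24, -3)
3. D_x = -4  [AF ∥ DB ∩ FB ∥ AD]
4. D_y = 9  [AF ∥ DB ∩ FB ∥ AD]
   → D = (-4, 9)
5. C_x = -16  [AE ∥ CB ∩ EB ∥ AC]
6. C_y = 17  [AE ∥ CB ∩ EB ∥ AC]
   → C = (-16, 17)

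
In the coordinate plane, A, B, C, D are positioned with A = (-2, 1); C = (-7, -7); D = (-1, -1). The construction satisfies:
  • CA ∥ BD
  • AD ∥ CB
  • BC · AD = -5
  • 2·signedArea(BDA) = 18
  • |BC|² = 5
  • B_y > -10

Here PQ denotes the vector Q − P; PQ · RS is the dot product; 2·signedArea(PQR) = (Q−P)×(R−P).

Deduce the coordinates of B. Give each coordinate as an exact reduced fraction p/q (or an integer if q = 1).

1. B_x = -6  [CA ∥ BD ∩ AD ∥ CB]
2. B_y = -9  [CA ∥ BD ∩ AD ∥ CB]
   → B = (-6, -9)

B = (-6, -9)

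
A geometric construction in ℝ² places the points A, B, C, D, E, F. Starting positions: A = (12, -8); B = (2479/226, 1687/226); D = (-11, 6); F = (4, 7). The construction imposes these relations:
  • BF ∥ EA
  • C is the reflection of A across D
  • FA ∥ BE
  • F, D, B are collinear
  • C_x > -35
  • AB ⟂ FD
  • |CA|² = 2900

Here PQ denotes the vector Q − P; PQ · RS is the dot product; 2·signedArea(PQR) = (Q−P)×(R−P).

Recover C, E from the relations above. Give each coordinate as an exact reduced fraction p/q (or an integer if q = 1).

1. C_x = -34  [C is the reflection of A across D]
2. C_y = 20  [C is the reflection of A across D]
   → C = (-34, 20)
3. E_x = 4287/226  [BF ∥ EA ∩ FA ∥ BE]
4. E_y = -1703/226  [BF ∥ EA ∩ FA ∥ BE]
   → E = (4287/226, -1703/226)

C = (-34, 20)
E = (4287/226, -1703/226)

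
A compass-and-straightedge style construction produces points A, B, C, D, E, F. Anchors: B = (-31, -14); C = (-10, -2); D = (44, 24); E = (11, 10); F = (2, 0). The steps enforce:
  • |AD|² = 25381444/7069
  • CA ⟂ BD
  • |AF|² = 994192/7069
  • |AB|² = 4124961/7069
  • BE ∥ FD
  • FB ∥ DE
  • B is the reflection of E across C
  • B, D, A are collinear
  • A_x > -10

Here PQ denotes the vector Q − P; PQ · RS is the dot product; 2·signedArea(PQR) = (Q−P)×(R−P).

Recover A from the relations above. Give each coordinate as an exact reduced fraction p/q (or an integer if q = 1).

1. A_x = -66814/7069  [B, D, A are collinear ∩ CA ⟂ BD]
2. A_y = -21788/7069  [B, D, A are collinear ∩ CA ⟂ BD]
   → A = (-66814/7069, -21788/7069)

A = (-66814/7069, -21788/7069)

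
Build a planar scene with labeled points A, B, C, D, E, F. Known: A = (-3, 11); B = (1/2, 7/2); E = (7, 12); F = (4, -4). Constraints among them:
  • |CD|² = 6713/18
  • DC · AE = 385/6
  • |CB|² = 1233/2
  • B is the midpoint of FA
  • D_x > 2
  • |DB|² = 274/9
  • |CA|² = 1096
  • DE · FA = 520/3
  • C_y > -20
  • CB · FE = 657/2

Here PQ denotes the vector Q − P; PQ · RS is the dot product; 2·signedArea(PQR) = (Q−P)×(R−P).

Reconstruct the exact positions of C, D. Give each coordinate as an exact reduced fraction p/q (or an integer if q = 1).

C = (11, -19)
D = (17/6, -3/2)

1. D_x = 17/6  [line 7·x + -15·y + -127/3 = 0 ∩ |DB|² = 274/9]
2. D_y = -3/2  [line 7·x + -15·y + -127/3 = 0 ∩ |DB|² = 274/9]
   → D = (17/6, -3/2)
3. C_x = 11  [CB · FE = 657/2 ∩ DC · AE = 385/6]
4. C_y = -19  [CB · FE = 657/2 ∩ DC · AE = 385/6]
   → C = (11, -19)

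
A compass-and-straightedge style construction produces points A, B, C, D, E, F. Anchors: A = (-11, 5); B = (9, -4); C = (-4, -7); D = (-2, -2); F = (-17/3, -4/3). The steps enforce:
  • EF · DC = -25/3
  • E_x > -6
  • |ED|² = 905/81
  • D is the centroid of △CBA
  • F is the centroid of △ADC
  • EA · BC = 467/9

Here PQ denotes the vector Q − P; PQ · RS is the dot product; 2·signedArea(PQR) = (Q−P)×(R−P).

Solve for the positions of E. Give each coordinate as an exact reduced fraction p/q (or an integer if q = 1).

E = (-46/9, -29/9)

1. E_x = -46/9  [EA · BC = 467/9 ∩ EF · DC = -25/3]
2. E_y = -29/9  [EA · BC = 467/9 ∩ EF · DC = -25/3]
   → E = (-46/9, -29/9)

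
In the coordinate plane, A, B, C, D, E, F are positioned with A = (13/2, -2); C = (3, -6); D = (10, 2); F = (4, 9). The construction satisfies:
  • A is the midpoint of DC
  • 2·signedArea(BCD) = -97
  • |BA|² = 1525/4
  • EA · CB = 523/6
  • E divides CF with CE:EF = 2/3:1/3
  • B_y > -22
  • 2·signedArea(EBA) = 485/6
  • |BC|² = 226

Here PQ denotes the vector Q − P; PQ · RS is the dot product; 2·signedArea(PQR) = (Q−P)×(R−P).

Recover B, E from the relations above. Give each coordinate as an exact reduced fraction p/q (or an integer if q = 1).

1. E_x = 11/3  [E divides CF with CE:EF = 2/3:1/3]
2. E_y = 4  [E divides CF with CE:EF = 2/3:1/3]
   → E = (11/3, 4)
3. B_x = 2  [2·signedArea(BCD) = -97 ∩ EA · CB = 523/6]
4. B_y = -21  [2·signedArea(BCD) = -97 ∩ EA · CB = 523/6]
   → B = (2, -21)

B = (2, -21)
E = (11/3, 4)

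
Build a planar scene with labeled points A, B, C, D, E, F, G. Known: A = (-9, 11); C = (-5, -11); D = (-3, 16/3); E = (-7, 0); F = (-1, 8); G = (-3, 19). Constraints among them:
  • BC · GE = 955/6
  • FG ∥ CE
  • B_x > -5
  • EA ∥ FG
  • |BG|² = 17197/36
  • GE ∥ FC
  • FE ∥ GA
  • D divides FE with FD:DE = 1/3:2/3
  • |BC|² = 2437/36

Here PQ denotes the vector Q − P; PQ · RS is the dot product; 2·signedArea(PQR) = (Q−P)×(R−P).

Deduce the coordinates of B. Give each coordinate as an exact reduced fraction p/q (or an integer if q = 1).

B = (-4, -17/6)

1. B_x = -4  [line 4·x + 19·y + 419/6 = 0 ∩ |BG|² = 17197/36]
2. B_y = -17/6  [line 4·x + 19·y + 419/6 = 0 ∩ |BG|² = 17197/36]
   → B = (-4, -17/6)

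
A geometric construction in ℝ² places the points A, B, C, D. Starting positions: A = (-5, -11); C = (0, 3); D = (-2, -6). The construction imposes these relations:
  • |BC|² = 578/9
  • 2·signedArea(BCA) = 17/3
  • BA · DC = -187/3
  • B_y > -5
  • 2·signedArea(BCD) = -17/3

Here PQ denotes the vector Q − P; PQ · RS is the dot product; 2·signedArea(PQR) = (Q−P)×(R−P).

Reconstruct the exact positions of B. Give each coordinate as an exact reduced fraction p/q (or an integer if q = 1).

1. B_x = -7/3  [2·signedArea(BCD) = -17/3 ∩ BA · DC = -187/3]
2. B_y = -14/3  [2·signedArea(BCD) = -17/3 ∩ BA · DC = -187/3]
   → B = (-7/3, -14/3)

B = (-7/3, -14/3)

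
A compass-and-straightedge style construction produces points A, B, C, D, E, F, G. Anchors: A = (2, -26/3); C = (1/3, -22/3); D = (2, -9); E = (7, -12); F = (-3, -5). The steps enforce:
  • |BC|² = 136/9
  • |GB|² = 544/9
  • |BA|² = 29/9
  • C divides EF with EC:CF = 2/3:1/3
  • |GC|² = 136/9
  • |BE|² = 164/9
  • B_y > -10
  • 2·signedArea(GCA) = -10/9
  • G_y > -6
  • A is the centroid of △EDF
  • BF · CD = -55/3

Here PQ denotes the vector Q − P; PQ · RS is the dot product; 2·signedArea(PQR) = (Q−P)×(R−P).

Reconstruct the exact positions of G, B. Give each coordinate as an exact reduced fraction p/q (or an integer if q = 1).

B = (11/3, -28/3)
G = (-3, -16/3)

1. G_x = -3  [line 4/3·x + 5/3·y + 116/9 = 0 ∩ |GC|² = 136/9]
2. G_y = -16/3  [line 4/3·x + 5/3·y + 116/9 = 0 ∩ |GC|² = 136/9]
   → G = (-3, -16/3)
3. B_x = 11/3  [line -5/3·x + 5/3·y + 65/3 = 0 ∩ |GB|² = 544/9]
4. B_y = -28/3  [line -5/3·x + 5/3·y + 65/3 = 0 ∩ |GB|² = 544/9]
   → B = (11/3, -28/3)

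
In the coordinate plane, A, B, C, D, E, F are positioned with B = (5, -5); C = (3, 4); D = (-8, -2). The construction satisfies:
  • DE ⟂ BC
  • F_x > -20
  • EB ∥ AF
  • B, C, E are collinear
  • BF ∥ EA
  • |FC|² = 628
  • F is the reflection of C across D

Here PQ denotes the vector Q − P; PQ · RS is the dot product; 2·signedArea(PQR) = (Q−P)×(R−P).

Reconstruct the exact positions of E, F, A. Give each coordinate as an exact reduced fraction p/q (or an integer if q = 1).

1. E_x = 319/85  [B, C, E are collinear ∩ DE ⟂ BC]
2. E_y = 52/85  [B, C, E are collinear ∩ DE ⟂ BC]
   → E = (319/85, 52/85)
3. F_x = -19  [F is the reflection of C across D]
4. F_y = -8  [F is the reflection of C across D]
   → F = (-19, -8)
5. A_x = -1721/85  [EB ∥ AF ∩ BF ∥ EA]
6. A_y = -203/85  [EB ∥ AF ∩ BF ∥ EA]
   → A = (-1721/85, -203/85)

A = (-1721/85, -203/85)
E = (319/85, 52/85)
F = (-19, -8)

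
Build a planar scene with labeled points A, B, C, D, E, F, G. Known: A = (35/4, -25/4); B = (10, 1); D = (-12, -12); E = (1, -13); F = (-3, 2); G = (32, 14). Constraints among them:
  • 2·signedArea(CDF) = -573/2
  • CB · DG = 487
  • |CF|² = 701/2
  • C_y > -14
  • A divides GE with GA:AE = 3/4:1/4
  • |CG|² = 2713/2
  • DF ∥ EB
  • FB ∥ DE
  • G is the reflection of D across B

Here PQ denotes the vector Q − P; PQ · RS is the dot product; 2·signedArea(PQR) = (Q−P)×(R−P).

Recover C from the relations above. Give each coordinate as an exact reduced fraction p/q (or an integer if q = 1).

1. C_x = 15/2  [2·signedArea(CDF) = -573/2 ∩ CB · DG = 487]
2. C_y = -27/2  [2·signedArea(CDF) = -573/2 ∩ CB · DG = 487]
   → C = (15/2, -27/2)

C = (15/2, -27/2)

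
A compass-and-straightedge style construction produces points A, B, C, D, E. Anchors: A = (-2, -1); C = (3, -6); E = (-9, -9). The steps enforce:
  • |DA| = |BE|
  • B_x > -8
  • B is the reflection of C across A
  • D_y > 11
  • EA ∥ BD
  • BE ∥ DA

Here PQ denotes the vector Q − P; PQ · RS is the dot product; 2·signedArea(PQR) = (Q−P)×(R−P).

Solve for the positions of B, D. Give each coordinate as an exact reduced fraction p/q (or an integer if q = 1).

1. B_x = -7  [B is the reflection of C across A]
2. B_y = 4  [B is the reflection of C across A]
   → B = (-7, 4)
3. D_x = 0  [BE ∥ DA ∩ EA ∥ BD]
4. D_y = 12  [BE ∥ DA ∩ EA ∥ BD]
   → D = (0, 12)

B = (-7, 4)
D = (0, 12)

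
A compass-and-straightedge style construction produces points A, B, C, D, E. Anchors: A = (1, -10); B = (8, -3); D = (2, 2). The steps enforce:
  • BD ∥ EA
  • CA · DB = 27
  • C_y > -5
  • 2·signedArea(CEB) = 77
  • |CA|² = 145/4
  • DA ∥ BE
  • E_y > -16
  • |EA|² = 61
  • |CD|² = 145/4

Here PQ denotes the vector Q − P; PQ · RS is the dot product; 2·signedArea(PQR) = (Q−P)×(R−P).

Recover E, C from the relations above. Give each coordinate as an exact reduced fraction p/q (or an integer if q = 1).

C = (3/2, -4)
E = (7, -15)

1. E_x = 7  [BD ∥ EA ∩ DA ∥ BE]
2. E_y = -15  [BD ∥ EA ∩ DA ∥ BE]
   → E = (7, -15)
3. C_x = 3/2  [CA · DB = 27 ∩ 2·signedArea(CEB) = 77]
4. C_y = -4  [CA · DB = 27 ∩ 2·signedArea(CEB) = 77]
   → C = (3/2, -4)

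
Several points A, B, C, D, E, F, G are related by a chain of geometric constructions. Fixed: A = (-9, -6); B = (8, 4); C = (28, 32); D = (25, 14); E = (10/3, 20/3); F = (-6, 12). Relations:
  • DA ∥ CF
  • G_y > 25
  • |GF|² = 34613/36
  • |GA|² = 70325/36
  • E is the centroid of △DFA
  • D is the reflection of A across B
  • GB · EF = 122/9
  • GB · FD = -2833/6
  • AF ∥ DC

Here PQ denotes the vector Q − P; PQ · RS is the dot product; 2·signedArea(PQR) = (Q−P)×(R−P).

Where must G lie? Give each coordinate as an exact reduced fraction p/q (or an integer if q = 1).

1. G_x = 131/6  [GB · EF = 122/9 ∩ GB · FD = -2833/6]
2. G_y = 77/3  [GB · EF = 122/9 ∩ GB · FD = -2833/6]
   → G = (131/6, 77/3)

G = (131/6, 77/3)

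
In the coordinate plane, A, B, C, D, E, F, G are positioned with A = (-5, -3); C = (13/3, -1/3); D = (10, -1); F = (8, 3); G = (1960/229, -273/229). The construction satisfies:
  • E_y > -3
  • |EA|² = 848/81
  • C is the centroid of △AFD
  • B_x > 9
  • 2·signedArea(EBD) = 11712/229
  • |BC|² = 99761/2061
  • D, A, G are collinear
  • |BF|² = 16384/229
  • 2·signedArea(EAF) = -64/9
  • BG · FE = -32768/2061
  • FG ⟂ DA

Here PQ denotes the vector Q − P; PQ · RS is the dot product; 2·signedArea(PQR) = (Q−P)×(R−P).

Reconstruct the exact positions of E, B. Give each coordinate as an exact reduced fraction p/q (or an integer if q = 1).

1. E_x = -17/9  [line -6·x + 13·y + 145/9 = 0 ∩ |EA|² = 848/81]
2. E_y = -19/9  [line -6·x + 13·y + 145/9 = 0 ∩ |EA|² = 848/81]
   → E = (-17/9, -19/9)
3. B_x = 2088/229  [2·signedArea(EBD) = 11712/229 ∩ BG · FE = -32768/2061]
4. B_y = -1233/229  [2·signedArea(EBD) = 11712/229 ∩ BG · FE = -32768/2061]
   → B = (2088/229, -1233/229)

B = (2088/229, -1233/229)
E = (-17/9, -19/9)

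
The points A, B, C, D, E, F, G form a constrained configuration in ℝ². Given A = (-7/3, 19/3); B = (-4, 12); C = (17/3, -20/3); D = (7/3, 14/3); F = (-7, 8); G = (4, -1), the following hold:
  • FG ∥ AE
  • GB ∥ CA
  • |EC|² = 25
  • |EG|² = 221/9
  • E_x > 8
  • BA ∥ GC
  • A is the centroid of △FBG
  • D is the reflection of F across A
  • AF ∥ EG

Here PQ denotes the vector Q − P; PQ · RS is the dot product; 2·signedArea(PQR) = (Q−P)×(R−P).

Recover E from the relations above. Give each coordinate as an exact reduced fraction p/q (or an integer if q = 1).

E = (26/3, -8/3)

1. E_x = 26/3  [AF ∥ EG ∩ FG ∥ AE]
2. E_y = -8/3  [AF ∥ EG ∩ FG ∥ AE]
   → E = (26/3, -8/3)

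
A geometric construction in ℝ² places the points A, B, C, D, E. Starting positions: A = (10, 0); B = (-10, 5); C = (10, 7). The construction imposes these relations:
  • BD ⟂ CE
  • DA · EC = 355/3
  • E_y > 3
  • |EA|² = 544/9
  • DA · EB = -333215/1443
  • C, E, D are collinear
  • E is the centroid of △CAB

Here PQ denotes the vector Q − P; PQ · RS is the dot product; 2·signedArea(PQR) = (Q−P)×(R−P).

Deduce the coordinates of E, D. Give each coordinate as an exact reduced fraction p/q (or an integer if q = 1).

1. E_x = 10/3  [E is the centroid of △CAB]
2. E_y = 4  [E is the centroid of △CAB]
   → E = (10/3, 4)
3. D_x = -3550/481  [C, E, D are collinear ∩ BD ⟂ CE]
4. D_y = -395/481  [C, E, D are collinear ∩ BD ⟂ CE]
   → D = (-3550/481, -395/481)

D = (-3550/481, -395/481)
E = (10/3, 4)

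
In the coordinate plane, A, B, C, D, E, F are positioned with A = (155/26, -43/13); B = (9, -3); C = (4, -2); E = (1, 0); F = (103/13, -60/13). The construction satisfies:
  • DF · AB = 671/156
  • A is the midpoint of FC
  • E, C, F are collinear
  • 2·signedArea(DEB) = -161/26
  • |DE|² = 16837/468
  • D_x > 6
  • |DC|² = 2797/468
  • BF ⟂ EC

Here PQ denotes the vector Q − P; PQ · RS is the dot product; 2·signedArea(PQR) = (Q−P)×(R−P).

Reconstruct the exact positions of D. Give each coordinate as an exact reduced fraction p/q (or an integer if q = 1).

1. D_x = 493/78  [DF · AB = 671/156 ∩ 2·signedArea(DEB) = -161/26]
2. D_y = -36/13  [DF · AB = 671/156 ∩ 2·signedArea(DEB) = -161/26]
   → D = (493/78, -36/13)

D = (493/78, -36/13)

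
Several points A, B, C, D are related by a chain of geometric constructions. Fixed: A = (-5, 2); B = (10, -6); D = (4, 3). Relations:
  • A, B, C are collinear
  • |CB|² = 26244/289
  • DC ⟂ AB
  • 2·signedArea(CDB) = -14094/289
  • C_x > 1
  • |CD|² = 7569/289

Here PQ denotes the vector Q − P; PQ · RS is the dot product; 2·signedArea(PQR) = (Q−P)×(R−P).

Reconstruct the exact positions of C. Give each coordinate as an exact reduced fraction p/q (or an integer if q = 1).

1. C_x = 460/289  [A, B, C are collinear ∩ DC ⟂ AB]
2. C_y = -438/289  [A, B, C are collinear ∩ DC ⟂ AB]
   → C = (460/289, -438/289)

C = (460/289, -438/289)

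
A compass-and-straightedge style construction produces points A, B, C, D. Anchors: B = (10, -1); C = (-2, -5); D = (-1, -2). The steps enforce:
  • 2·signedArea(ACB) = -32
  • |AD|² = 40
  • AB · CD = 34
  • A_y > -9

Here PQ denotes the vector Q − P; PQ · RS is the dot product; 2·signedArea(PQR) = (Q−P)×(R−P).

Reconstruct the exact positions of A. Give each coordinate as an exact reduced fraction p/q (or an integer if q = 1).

A = (-3, -8)

1. A_x = -3  [AB · CD = 34 ∩ 2·signedArea(ACB) = -32]
2. A_y = -8  [AB · CD = 34 ∩ 2·signedArea(ACB) = -32]
   → A = (-3, -8)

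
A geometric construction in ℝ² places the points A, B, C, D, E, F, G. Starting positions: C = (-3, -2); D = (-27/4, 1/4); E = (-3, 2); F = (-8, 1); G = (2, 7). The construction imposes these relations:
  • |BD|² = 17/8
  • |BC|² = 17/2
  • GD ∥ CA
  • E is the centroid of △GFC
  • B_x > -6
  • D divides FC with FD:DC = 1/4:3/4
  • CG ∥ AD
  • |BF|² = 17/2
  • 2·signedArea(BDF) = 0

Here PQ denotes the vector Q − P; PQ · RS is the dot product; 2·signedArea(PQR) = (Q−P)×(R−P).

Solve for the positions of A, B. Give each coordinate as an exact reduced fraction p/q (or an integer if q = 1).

1. A_x = -47/4  [CG ∥ AD ∩ GD ∥ CA]
2. A_y = -35/4  [CG ∥ AD ∩ GD ∥ CA]
   → A = (-47/4, -35/4)
3. B_x = -11/2  [line -3/4·x + -5/4·y + -19/4 = 0 ∩ |BD|² = 17/8]
4. B_y = -1/2  [line -3/4·x + -5/4·y + -19/4 = 0 ∩ |BD|² = 17/8]
   → B = (-11/2, -1/2)

A = (-47/4, -35/4)
B = (-11/2, -1/2)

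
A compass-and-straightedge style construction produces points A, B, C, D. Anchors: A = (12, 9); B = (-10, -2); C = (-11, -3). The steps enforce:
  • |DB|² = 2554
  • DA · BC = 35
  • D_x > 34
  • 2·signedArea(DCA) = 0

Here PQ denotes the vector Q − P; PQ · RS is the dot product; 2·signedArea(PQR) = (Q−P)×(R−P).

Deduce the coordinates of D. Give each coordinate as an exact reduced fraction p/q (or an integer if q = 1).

D = (35, 21)

1. D_x = 35  [2·signedArea(DCA) = 0 ∩ DA · BC = 35]
2. D_y = 21  [2·signedArea(DCA) = 0 ∩ DA · BC = 35]
   → D = (35, 21)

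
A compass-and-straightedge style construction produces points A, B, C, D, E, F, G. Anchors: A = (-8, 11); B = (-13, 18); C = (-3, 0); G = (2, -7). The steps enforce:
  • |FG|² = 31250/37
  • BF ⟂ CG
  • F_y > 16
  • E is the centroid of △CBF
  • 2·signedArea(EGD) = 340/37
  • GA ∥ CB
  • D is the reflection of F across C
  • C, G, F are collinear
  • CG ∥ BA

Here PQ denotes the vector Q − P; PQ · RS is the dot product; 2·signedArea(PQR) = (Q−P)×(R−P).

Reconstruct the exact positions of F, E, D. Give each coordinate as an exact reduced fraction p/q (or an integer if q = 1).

1. F_x = -551/37  [C, G, F are collinear ∩ BF ⟂ CG]
2. F_y = 616/37  [C, G, F are collinear ∩ BF ⟂ CG]
   → F = (-551/37, 616/37)
3. E_x = -381/37  [E is the centroid of △CBF]
4. E_y = 1282/111  [E is the centroid of △CBF]
   → E = (-381/37, 1282/111)
5. D_x = 329/37  [D is the reflection of F across C]
6. D_y = -616/37  [D is the reflection of F across C]
   → D = (329/37, -616/37)

D = (329/37, -616/37)
E = (-381/37, 1282/111)
F = (-551/37, 616/37)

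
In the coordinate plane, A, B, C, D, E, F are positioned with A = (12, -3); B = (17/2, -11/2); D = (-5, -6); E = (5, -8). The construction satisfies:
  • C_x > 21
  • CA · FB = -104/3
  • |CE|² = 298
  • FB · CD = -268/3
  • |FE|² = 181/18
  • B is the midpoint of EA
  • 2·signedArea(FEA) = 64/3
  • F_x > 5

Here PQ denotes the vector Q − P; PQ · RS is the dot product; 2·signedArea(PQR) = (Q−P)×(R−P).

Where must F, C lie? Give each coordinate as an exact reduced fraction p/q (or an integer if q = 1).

1. F_x = 31/6  [line -5·x + 7·y + 179/3 = 0 ∩ |FE|² = 181/18]
2. F_y = -29/6  [line -5·x + 7·y + 179/3 = 0 ∩ |FE|² = 181/18]
   → F = (31/6, -29/6)
3. C_x = 22  [line -10/3·x + 2/3·y + 230/3 = 0 ∩ |CE|² = 298]
4. C_y = -5  [line -10/3·x + 2/3·y + 230/3 = 0 ∩ |CE|² = 298]
   → C = (22, -5)

C = (22, -5)
F = (31/6, -29/6)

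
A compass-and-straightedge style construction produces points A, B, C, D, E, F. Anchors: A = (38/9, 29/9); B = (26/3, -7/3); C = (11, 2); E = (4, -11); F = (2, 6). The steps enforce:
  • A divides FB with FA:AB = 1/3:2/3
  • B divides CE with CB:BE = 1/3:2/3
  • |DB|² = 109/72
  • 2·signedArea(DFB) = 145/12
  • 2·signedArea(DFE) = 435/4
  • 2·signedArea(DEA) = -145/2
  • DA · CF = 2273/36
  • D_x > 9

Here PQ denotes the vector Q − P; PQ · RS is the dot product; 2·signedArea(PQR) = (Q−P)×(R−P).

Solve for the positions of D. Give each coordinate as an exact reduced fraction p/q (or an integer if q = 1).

D = (37/4, -5/4)

1. D_x = 37/4  [2·signedArea(DFE) = 435/4 ∩ 2·signedArea(DFB) = 145/12]
2. D_y = -5/4  [2·signedArea(DFE) = 435/4 ∩ 2·signedArea(DFB) = 145/12]
   → D = (37/4, -5/4)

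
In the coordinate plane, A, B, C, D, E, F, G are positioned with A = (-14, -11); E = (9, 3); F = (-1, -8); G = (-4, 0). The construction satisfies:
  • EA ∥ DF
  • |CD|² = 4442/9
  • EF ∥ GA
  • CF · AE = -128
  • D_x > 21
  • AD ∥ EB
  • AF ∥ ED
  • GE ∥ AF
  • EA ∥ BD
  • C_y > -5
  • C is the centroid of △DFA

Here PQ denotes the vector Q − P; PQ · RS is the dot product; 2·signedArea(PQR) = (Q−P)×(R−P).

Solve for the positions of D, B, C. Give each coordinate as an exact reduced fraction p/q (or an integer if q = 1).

B = (45, 20)
C = (7/3, -13/3)
D = (22, 6)

1. D_x = 22  [EA ∥ DF ∩ AF ∥ ED]
2. D_y = 6  [EA ∥ DF ∩ AF ∥ ED]
   → D = (22, 6)
3. B_x = 45  [EA ∥ BD ∩ AD ∥ EB]
4. B_y = 20  [EA ∥ BD ∩ AD ∥ EB]
   → B = (45, 20)
5. C_x = 7/3  [C is the centroid of △DFA]
6. C_y = -13/3  [C is the centroid of △DFA]
   → C = (7/3, -13/3)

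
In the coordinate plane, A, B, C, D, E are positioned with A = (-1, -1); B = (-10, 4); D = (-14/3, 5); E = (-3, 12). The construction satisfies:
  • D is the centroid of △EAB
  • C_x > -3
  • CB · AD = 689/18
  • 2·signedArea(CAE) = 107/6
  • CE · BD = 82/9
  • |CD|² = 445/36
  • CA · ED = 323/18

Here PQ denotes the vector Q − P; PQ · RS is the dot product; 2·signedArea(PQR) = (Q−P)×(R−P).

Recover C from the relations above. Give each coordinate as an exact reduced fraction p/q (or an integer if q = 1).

C = (-17/6, 2)

1. C_x = -17/6  [2·signedArea(CAE) = 107/6 ∩ CB · AD = 689/18]
2. C_y = 2  [2·signedArea(CAE) = 107/6 ∩ CB · AD = 689/18]
   → C = (-17/6, 2)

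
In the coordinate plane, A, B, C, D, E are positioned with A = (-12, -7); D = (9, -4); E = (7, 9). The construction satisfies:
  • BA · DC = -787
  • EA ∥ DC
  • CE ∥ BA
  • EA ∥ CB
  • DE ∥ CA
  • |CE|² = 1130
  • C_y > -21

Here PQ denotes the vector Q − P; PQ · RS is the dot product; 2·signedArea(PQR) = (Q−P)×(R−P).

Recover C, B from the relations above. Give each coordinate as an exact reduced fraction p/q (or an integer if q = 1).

1. C_x = -10  [DE ∥ CA ∩ EA ∥ DC]
2. C_y = -20  [DE ∥ CA ∩ EA ∥ DC]
   → C = (-10, -20)
3. B_x = -29  [CE ∥ BA ∩ EA ∥ CB]
4. B_y = -36  [CE ∥ BA ∩ EA ∥ CB]
   → B = (-29, -36)

B = (-29, -36)
C = (-10, -20)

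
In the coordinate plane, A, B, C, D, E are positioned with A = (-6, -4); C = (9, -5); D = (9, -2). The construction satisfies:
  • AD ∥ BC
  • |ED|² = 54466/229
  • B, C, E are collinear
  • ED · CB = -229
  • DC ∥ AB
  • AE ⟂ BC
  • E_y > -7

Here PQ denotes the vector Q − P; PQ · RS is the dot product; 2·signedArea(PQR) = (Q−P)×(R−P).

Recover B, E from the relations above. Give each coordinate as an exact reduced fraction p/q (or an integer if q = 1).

1. B_x = -6  [AD ∥ BC ∩ DC ∥ AB]
2. B_y = -7  [AD ∥ BC ∩ DC ∥ AB]
   → B = (-6, -7)
3. E_x = -1284/229  [B, C, E are collinear ∩ AE ⟂ BC]
4. E_y = -1591/229  [B, C, E are collinear ∩ AE ⟂ BC]
   → E = (-1284/229, -1591/229)

B = (-6, -7)
E = (-1284/229, -1591/229)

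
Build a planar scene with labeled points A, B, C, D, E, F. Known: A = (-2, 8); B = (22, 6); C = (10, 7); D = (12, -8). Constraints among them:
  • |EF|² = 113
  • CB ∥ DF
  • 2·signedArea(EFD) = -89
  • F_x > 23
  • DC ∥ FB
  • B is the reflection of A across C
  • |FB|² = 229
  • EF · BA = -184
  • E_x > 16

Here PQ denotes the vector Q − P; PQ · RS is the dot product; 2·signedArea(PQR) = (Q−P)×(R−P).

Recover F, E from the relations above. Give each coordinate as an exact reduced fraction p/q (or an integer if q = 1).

E = (17, -1)
F = (24, -9)

1. F_x = 24  [DC ∥ FB ∩ CB ∥ DF]
2. F_y = -9  [DC ∥ FB ∩ CB ∥ DF]
   → F = (24, -9)
3. E_x = 17  [2·signedArea(EFD) = -89 ∩ EF · BA = -184]
4. E_y = -1  [2·signedArea(EFD) = -89 ∩ EF · BA = -184]
   → E = (17, -1)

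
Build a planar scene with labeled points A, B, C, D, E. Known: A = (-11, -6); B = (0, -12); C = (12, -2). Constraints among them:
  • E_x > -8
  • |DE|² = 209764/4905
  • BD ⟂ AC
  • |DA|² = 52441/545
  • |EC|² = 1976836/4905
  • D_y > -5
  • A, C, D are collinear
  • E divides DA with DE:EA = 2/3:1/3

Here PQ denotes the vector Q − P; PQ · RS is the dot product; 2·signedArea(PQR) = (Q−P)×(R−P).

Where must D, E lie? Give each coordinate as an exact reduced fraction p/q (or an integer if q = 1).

D = (-728/545, -2354/545)
E = (-12718/1635, -8894/1635)

1. D_x = -728/545  [A, C, D are collinear ∩ BD ⟂ AC]
2. D_y = -2354/545  [A, C, D are collinear ∩ BD ⟂ AC]
   → D = (-728/545, -2354/545)
3. E_x = -12718/1635  [E divides DA with DE:EA = 2/3:1/3]
4. E_y = -8894/1635  [E divides DA with DE:EA = 2/3:1/3]
   → E = (-12718/1635, -8894/1635)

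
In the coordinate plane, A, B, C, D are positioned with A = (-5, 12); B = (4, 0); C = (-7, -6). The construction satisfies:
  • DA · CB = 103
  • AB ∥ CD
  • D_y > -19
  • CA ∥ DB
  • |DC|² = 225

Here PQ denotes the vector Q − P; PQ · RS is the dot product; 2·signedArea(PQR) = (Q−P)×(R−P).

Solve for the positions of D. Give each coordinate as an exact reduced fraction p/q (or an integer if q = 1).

D = (2, -18)

1. D_x = 2  [CA ∥ DB ∩ AB ∥ CD]
2. D_y = -18  [CA ∥ DB ∩ AB ∥ CD]
   → D = (2, -18)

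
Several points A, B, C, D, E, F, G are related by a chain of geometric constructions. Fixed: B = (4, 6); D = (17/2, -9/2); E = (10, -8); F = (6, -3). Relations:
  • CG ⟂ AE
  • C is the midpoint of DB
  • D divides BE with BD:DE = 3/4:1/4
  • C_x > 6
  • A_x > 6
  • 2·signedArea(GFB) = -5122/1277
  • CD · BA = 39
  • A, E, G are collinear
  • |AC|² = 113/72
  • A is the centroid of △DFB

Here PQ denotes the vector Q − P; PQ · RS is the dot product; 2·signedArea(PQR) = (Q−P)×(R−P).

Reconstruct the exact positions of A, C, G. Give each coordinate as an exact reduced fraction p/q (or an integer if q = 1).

1. A_x = 37/6  [A is the centroid of △DFB]
2. A_y = -1/2  [A is the centroid of △DFB]
   → A = (37/6, -1/2)
3. C_x = 25/4  [C is the midpoint of DB]
4. C_y = 3/4  [C is the midpoint of DB]
   → C = (25/4, 3/4)
5. G_x = 7250/1277  [A, E, G are collinear ∩ CG ⟂ AE]
6. G_y = 584/1277  [A, E, G are collinear ∩ CG ⟂ AE]
   → G = (7250/1277, 584/1277)

A = (37/6, -1/2)
C = (25/4, 3/4)
G = (7250/1277, 584/1277)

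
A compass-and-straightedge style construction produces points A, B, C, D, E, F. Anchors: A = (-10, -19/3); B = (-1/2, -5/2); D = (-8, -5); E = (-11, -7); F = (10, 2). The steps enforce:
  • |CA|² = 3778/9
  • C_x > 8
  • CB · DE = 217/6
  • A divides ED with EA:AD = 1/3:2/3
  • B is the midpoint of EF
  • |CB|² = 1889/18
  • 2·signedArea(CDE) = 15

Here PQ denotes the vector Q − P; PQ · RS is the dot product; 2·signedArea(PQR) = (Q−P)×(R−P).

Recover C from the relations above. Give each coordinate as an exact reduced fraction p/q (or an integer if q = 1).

1. C_x = 9  [2·signedArea(CDE) = 15 ∩ CB · DE = 217/6]
2. C_y = 4/3  [2·signedArea(CDE) = 15 ∩ CB · DE = 217/6]
   → C = (9, 4/3)

C = (9, 4/3)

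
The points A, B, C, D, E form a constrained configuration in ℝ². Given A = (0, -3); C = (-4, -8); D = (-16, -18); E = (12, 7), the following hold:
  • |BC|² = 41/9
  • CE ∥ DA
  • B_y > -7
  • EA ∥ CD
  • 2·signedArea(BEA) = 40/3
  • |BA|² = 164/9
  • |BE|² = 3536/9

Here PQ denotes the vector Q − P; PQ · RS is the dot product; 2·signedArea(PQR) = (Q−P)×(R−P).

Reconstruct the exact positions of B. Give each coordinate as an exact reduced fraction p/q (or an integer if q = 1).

B = (-8/3, -19/3)

1. B_x = -8/3  [line 10·x + -12·y + -148/3 = 0 ∩ |BC|² = 41/9]
2. B_y = -19/3  [line 10·x + -12·y + -148/3 = 0 ∩ |BC|² = 41/9]
   → B = (-8/3, -19/3)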